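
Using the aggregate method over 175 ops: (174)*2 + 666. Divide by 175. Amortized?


Formula: Amortized cost = Total cost / Operations
Total cost = (174 * 2) + (1 * 666)
Total cost = 348 + 666 = 1014
Amortized = 1014 / 175 = 5.7943

5.7943


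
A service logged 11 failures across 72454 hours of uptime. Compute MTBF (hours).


Formula: MTBF = Total operating time / Number of failures
MTBF = 72454 / 11
MTBF = 6586.73 hours

6586.73 hours


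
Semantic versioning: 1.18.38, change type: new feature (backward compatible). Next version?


Current: 1.18.38
Change category: 'new feature (backward compatible)' → minor bump
SemVer rule: minor bump → increment MINOR, reset PATCH to 0 (MAJOR unchanged)
New: 1.19.0

1.19.0


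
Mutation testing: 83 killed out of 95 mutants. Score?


Mutation score = killed / total * 100
Mutation score = 83 / 95 * 100
Mutation score = 87.37%

87.37%


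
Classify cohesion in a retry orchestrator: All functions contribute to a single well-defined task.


Reasoning: Best: single purpose
Type: Functional cohesion

Functional cohesion


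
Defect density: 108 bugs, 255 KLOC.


Defect density = defects / KLOC
Defect density = 108 / 255
Defect density = 0.424 defects/KLOC

0.424 defects/KLOC


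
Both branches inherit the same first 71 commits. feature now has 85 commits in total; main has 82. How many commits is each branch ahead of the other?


Common ancestor: commit #71
feature commits after divergence: 85 - 71 = 14
main commits after divergence: 82 - 71 = 11
feature is 14 commits ahead of main
main is 11 commits ahead of feature

feature ahead: 14, main ahead: 11


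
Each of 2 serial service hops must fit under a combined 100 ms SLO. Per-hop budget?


Formula: per_stage = total_budget / stages
per_stage = 100 / 2
per_stage = 50.0 ms

50.0 ms


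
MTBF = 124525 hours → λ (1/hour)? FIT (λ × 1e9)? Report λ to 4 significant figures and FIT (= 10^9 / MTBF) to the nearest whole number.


Formula: λ = 1 / MTBF; FIT = λ × 1e9 = 1e9 / MTBF
λ = 1 / 124525 ≈ 8.031e-06 failures/hour
FIT = 1e9 / 124525 ≈ 8031 failures per 1e9 hours (nearest whole number)

λ = 8.031e-06 /h, FIT = 8031


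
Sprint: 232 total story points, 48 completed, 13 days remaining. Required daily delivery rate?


Formula: Required rate = Remaining points / Days left
Remaining = 232 - 48 = 184 points
Required rate = 184 / 13 = 14.15 points/day

14.15 points/day


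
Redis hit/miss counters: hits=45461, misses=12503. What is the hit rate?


Formula: hit rate = hits / (hits + misses) * 100
hit rate = 45461 / (45461 + 12503) * 100
hit rate = 45461 / 57964 * 100
hit rate = 78.43%

78.43%


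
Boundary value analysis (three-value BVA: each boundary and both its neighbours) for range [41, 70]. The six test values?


Range: [41, 70]
Boundaries: just below min, min, min+1, max-1, max, just above max
Values: [40, 41, 42, 69, 70, 71]

[40, 41, 42, 69, 70, 71]


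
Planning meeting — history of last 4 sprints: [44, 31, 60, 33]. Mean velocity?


Formula: Avg velocity = Total points / Number of sprints
Points: [44, 31, 60, 33]
Sum = 44 + 31 + 60 + 33 = 168
Avg velocity = 168 / 4 = 42.0 points/sprint

42.0 points/sprint


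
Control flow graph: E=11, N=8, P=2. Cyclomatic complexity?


Formula: V(G) = E - N + 2P
V(G) = 11 - 8 + 2*2
V(G) = 3 + 4
V(G) = 7

7


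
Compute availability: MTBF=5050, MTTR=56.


Availability = MTBF / (MTBF + MTTR)
Availability = 5050 / (5050 + 56)
Availability = 5050 / 5106
Availability = 98.9033%

98.9033%


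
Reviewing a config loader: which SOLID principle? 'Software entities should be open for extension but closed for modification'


This describes the Open/Closed Principle (OCP)

Open/Closed Principle (OCP)


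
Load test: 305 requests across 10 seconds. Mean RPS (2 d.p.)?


Formula: throughput = requests / seconds
throughput = 305 / 10
throughput = 30.5 requests/second

30.5 requests/second


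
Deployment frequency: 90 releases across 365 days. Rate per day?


Formula: deployments per day = releases / days
= 90 / 365
= 0.247 deploys/day
(equivalently, 1.73 deploys/week)

0.247 deploys/day


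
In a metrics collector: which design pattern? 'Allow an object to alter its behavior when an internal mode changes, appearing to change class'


This matches the State pattern

State


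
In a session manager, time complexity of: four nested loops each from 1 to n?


Reasoning: four levels of nesting
Complexity: O(n^4)

O(n^4)


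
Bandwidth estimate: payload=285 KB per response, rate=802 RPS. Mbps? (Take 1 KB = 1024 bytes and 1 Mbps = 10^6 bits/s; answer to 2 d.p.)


Formula: Mbps = payload_bytes * RPS * 8 / 1e6
Payload per request = 285 KB = 285 * 1024 = 291840 bytes
Total bytes/sec = 291840 * 802 = 234055680
Total bits/sec = 234055680 * 8 = 1872445440
Mbps = 1872445440 / 1e6 = 1872.45

1872.45 Mbps


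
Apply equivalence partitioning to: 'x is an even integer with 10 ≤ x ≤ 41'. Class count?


Constraint: even integers in [10, 41]
Class 1: x < 10 — out-of-range invalid
Class 2: x in [10,41] but odd — wrong type invalid
Class 3: x in [10,41] and even — valid
Class 4: x > 41 — out-of-range invalid
Total equivalence classes: 4

4 equivalence classes


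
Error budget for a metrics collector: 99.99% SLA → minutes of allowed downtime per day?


Formula: allowed downtime = period * (100 - SLA) / 100
Period (day) = 1440 minutes
Unavailability fraction = (100 - 99.99) / 100
Allowed downtime = 1440 * (100 - 99.99) / 100
Allowed downtime = 0.144 minutes

0.144 minutes


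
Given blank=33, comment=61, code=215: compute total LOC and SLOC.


Total LOC = blank + comment + code
Total LOC = 33 + 61 + 215 = 309
SLOC (source only) = code = 215

Total LOC: 309, SLOC: 215


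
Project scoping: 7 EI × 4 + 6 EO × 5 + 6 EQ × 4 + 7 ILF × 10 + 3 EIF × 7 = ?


UFP = EI*4 + EO*5 + EQ*4 + ILF*10 + EIF*7
UFP = 7*4 + 6*5 + 6*4 + 7*10 + 3*7
UFP = 28 + 30 + 24 + 70 + 21
UFP = 173

173


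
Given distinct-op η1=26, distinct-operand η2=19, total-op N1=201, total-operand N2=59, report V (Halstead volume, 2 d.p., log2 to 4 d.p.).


Formula: V = N * log2(η), where N = N1 + N2 and η = η1 + η2
η = 26 + 19 = 45
N = 201 + 59 = 260
log2(45) ≈ 5.4919
V = 260 * 5.4919 = 1427.89

1427.89


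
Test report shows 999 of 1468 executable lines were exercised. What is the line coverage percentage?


Coverage = covered / total * 100
Coverage = 999 / 1468 * 100
Coverage = 68.05%

68.05%


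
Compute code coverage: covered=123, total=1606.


Coverage = covered / total * 100
Coverage = 123 / 1606 * 100
Coverage = 7.66%

7.66%


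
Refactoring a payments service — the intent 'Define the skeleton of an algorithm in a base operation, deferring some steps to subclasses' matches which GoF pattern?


This matches the Template Method pattern

Template Method


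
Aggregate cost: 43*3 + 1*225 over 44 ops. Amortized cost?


Formula: Amortized cost = Total cost / Operations
Total cost = (43 * 3) + (1 * 225)
Total cost = 129 + 225 = 354
Amortized = 354 / 44 = 8.0455

8.0455


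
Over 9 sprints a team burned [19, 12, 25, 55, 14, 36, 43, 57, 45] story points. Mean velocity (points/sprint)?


Formula: Avg velocity = Total points / Number of sprints
Points: [19, 12, 25, 55, 14, 36, 43, 57, 45]
Sum = 19 + 12 + 25 + 55 + 14 + 36 + 43 + 57 + 45 = 306
Avg velocity = 306 / 9 = 34.0 points/sprint

34.0 points/sprint


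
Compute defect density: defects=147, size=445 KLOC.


Defect density = defects / KLOC
Defect density = 147 / 445
Defect density = 0.33 defects/KLOC

0.33 defects/KLOC


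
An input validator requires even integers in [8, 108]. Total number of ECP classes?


Constraint: even integers in [8, 108]
Class 1: x < 8 — out-of-range invalid
Class 2: x in [8,108] but odd — wrong type invalid
Class 3: x in [8,108] and even — valid
Class 4: x > 108 — out-of-range invalid
Total equivalence classes: 4

4 equivalence classes


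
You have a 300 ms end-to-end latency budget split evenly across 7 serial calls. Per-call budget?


Formula: per_stage = total_budget / stages
per_stage = 300 / 7
per_stage = 42.86 ms

42.86 ms


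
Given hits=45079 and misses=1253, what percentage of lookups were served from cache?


Formula: hit rate = hits / (hits + misses) * 100
hit rate = 45079 / (45079 + 1253) * 100
hit rate = 45079 / 46332 * 100
hit rate = 97.3%

97.3%


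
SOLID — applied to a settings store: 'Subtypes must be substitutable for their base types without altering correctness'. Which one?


This describes the Liskov Substitution Principle (LSP)

Liskov Substitution Principle (LSP)


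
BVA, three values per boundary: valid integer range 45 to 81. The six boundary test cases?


Range: [45, 81]
Boundaries: just below min, min, min+1, max-1, max, just above max
Values: [44, 45, 46, 80, 81, 82]

[44, 45, 46, 80, 81, 82]


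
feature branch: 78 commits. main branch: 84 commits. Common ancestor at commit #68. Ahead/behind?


Common ancestor: commit #68
feature commits after divergence: 78 - 68 = 10
main commits after divergence: 84 - 68 = 16
feature is 10 commits ahead of main
main is 16 commits ahead of feature

feature ahead: 10, main ahead: 16


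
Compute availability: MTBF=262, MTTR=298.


Availability = MTBF / (MTBF + MTTR)
Availability = 262 / (262 + 298)
Availability = 262 / 560
Availability = 46.7857%

46.7857%


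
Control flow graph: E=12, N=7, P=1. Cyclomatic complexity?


Formula: V(G) = E - N + 2P
V(G) = 12 - 7 + 2*1
V(G) = 5 + 2
V(G) = 7

7


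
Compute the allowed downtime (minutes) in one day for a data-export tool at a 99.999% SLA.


Formula: allowed downtime = period * (100 - SLA) / 100
Period (day) = 1440 minutes
Unavailability fraction = (100 - 99.999) / 100
Allowed downtime = 1440 * (100 - 99.999) / 100
Allowed downtime = 0.0144 minutes

0.0144 minutes


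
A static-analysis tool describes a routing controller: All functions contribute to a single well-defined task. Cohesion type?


Reasoning: Best: single purpose
Type: Functional cohesion

Functional cohesion


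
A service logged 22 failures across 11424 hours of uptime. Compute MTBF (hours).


Formula: MTBF = Total operating time / Number of failures
MTBF = 11424 / 22
MTBF = 519.27 hours

519.27 hours


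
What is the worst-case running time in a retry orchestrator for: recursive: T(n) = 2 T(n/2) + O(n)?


Reasoning: master theorem case 2 (merge-sort recurrence)
Complexity: O(n log n)

O(n log n)


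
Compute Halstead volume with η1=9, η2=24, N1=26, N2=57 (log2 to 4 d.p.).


Formula: V = N * log2(η), where N = N1 + N2 and η = η1 + η2
η = 9 + 24 = 33
N = 26 + 57 = 83
log2(33) ≈ 5.0444
V = 83 * 5.0444 = 418.69

418.69


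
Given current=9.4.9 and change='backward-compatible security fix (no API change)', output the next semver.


Current: 9.4.9
Change category: 'backward-compatible security fix (no API change)' → patch bump
SemVer rule: patch bump → increment PATCH (MAJOR and MINOR unchanged)
New: 9.4.10

9.4.10


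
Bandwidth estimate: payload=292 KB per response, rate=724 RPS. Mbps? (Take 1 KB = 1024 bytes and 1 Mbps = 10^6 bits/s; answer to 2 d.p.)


Formula: Mbps = payload_bytes * RPS * 8 / 1e6
Payload per request = 292 KB = 292 * 1024 = 299008 bytes
Total bytes/sec = 299008 * 724 = 216481792
Total bits/sec = 216481792 * 8 = 1731854336
Mbps = 1731854336 / 1e6 = 1731.85

1731.85 Mbps


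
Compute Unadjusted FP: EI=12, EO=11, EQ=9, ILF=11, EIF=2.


UFP = EI*4 + EO*5 + EQ*4 + ILF*10 + EIF*7
UFP = 12*4 + 11*5 + 9*4 + 11*10 + 2*7
UFP = 48 + 55 + 36 + 110 + 14
UFP = 263

263


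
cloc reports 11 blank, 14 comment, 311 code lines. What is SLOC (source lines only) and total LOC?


Total LOC = blank + comment + code
Total LOC = 11 + 14 + 311 = 336
SLOC (source only) = code = 311

Total LOC: 336, SLOC: 311


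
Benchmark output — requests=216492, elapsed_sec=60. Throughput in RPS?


Formula: throughput = requests / seconds
throughput = 216492 / 60
throughput = 3608.2 requests/second

3608.2 requests/second


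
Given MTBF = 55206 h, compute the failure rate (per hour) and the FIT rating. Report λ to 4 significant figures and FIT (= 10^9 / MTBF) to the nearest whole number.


Formula: λ = 1 / MTBF; FIT = λ × 1e9 = 1e9 / MTBF
λ = 1 / 55206 ≈ 1.811e-05 failures/hour
FIT = 1e9 / 55206 ≈ 18114 failures per 1e9 hours (nearest whole number)

λ = 1.811e-05 /h, FIT = 18114


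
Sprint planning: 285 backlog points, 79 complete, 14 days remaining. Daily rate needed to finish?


Formula: Required rate = Remaining points / Days left
Remaining = 285 - 79 = 206 points
Required rate = 206 / 14 = 14.71 points/day

14.71 points/day


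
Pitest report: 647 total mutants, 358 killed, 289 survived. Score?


Mutation score = killed / total * 100
Mutation score = 358 / 647 * 100
Mutation score = 55.33%

55.33%


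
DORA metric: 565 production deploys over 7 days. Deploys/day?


Formula: deployments per day = releases / days
= 565 / 7
= 80.714 deploys/day
(equivalently, 565.0 deploys/week)

80.714 deploys/day


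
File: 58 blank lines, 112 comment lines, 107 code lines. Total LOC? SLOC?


Total LOC = blank + comment + code
Total LOC = 58 + 112 + 107 = 277
SLOC (source only) = code = 107

Total LOC: 277, SLOC: 107


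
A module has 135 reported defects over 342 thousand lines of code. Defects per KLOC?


Defect density = defects / KLOC
Defect density = 135 / 342
Defect density = 0.395 defects/KLOC

0.395 defects/KLOC


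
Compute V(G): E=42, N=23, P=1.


Formula: V(G) = E - N + 2P
V(G) = 42 - 23 + 2*1
V(G) = 19 + 2
V(G) = 21

21


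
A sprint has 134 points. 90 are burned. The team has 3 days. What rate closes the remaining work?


Formula: Required rate = Remaining points / Days left
Remaining = 134 - 90 = 44 points
Required rate = 44 / 3 = 14.67 points/day

14.67 points/day


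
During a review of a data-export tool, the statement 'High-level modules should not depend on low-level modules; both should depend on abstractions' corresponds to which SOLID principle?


This describes the Dependency Inversion Principle (DIP)

Dependency Inversion Principle (DIP)


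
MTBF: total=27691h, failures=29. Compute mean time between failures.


Formula: MTBF = Total operating time / Number of failures
MTBF = 27691 / 29
MTBF = 954.86 hours

954.86 hours


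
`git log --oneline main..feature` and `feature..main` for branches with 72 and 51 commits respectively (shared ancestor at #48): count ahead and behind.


Common ancestor: commit #48
feature commits after divergence: 72 - 48 = 24
main commits after divergence: 51 - 48 = 3
feature is 24 commits ahead of main
main is 3 commits ahead of feature

feature ahead: 24, main ahead: 3


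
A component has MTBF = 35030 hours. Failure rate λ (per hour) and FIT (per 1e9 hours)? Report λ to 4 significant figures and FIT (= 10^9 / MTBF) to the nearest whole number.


Formula: λ = 1 / MTBF; FIT = λ × 1e9 = 1e9 / MTBF
λ = 1 / 35030 ≈ 2.855e-05 failures/hour
FIT = 1e9 / 35030 ≈ 28547 failures per 1e9 hours (nearest whole number)

λ = 2.855e-05 /h, FIT = 28547


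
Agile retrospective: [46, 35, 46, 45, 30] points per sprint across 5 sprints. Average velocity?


Formula: Avg velocity = Total points / Number of sprints
Points: [46, 35, 46, 45, 30]
Sum = 46 + 35 + 46 + 45 + 30 = 202
Avg velocity = 202 / 5 = 40.4 points/sprint

40.4 points/sprint


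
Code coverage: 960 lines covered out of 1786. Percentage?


Coverage = covered / total * 100
Coverage = 960 / 1786 * 100
Coverage = 53.75%

53.75%


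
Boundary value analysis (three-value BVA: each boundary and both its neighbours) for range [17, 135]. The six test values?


Range: [17, 135]
Boundaries: just below min, min, min+1, max-1, max, just above max
Values: [16, 17, 18, 134, 135, 136]

[16, 17, 18, 134, 135, 136]


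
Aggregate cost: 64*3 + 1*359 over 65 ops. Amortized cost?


Formula: Amortized cost = Total cost / Operations
Total cost = (64 * 3) + (1 * 359)
Total cost = 192 + 359 = 551
Amortized = 551 / 65 = 8.4769

8.4769


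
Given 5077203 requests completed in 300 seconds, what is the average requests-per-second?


Formula: throughput = requests / seconds
throughput = 5077203 / 300
throughput = 16924.01 requests/second

16924.01 requests/second


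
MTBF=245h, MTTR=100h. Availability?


Availability = MTBF / (MTBF + MTTR)
Availability = 245 / (245 + 100)
Availability = 245 / 345
Availability = 71.0145%

71.0145%


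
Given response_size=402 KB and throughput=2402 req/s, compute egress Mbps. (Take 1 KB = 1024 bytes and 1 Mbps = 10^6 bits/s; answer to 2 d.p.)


Formula: Mbps = payload_bytes * RPS * 8 / 1e6
Payload per request = 402 KB = 402 * 1024 = 411648 bytes
Total bytes/sec = 411648 * 2402 = 988778496
Total bits/sec = 988778496 * 8 = 7910227968
Mbps = 7910227968 / 1e6 = 7910.23

7910.23 Mbps


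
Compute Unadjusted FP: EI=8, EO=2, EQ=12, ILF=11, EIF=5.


UFP = EI*4 + EO*5 + EQ*4 + ILF*10 + EIF*7
UFP = 8*4 + 2*5 + 12*4 + 11*10 + 5*7
UFP = 32 + 10 + 48 + 110 + 35
UFP = 235

235


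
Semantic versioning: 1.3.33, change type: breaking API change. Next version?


Current: 1.3.33
Change category: 'breaking API change' → major bump
SemVer rule: major bump → increment MAJOR, reset MINOR and PATCH to 0
New: 2.0.0

2.0.0


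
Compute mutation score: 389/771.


Mutation score = killed / total * 100
Mutation score = 389 / 771 * 100
Mutation score = 50.45%

50.45%


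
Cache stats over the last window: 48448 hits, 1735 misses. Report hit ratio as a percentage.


Formula: hit rate = hits / (hits + misses) * 100
hit rate = 48448 / (48448 + 1735) * 100
hit rate = 48448 / 50183 * 100
hit rate = 96.54%

96.54%


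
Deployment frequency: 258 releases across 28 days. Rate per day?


Formula: deployments per day = releases / days
= 258 / 28
= 9.214 deploys/day
(equivalently, 64.5 deploys/week)

9.214 deploys/day


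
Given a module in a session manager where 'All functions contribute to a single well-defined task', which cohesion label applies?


Reasoning: Best: single purpose
Type: Functional cohesion

Functional cohesion


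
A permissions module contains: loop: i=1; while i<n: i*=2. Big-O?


Reasoning: i doubles each step so iterations are log2(n)
Complexity: O(log n)

O(log n)


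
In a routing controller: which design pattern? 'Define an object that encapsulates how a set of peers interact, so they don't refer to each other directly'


This matches the Mediator pattern

Mediator


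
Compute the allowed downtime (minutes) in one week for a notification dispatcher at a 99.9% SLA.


Formula: allowed downtime = period * (100 - SLA) / 100
Period (week) = 10080 minutes
Unavailability fraction = (100 - 99.9) / 100
Allowed downtime = 10080 * (100 - 99.9) / 100
Allowed downtime = 10.08 minutes

10.08 minutes


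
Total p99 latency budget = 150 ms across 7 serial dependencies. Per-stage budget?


Formula: per_stage = total_budget / stages
per_stage = 150 / 7
per_stage = 21.43 ms

21.43 ms


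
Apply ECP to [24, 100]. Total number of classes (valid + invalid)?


Valid range: [24, 100]
Class 1: x < 24 — invalid
Class 2: 24 ≤ x ≤ 100 — valid
Class 3: x > 100 — invalid
Total equivalence classes: 3

3 equivalence classes


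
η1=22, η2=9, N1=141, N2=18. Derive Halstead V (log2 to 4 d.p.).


Formula: V = N * log2(η), where N = N1 + N2 and η = η1 + η2
η = 22 + 9 = 31
N = 141 + 18 = 159
log2(31) ≈ 4.9542
V = 159 * 4.9542 = 787.72

787.72


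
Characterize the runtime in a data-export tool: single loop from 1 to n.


Reasoning: one pass through n items
Complexity: O(n)

O(n)


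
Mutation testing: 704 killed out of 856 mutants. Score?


Mutation score = killed / total * 100
Mutation score = 704 / 856 * 100
Mutation score = 82.24%

82.24%


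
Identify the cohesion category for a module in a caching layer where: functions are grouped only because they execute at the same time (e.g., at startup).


Reasoning: Related by timing only
Type: Temporal cohesion

Temporal cohesion


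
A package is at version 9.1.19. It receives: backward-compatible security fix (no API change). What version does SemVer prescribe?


Current: 9.1.19
Change category: 'backward-compatible security fix (no API change)' → patch bump
SemVer rule: patch bump → increment PATCH (MAJOR and MINOR unchanged)
New: 9.1.20

9.1.20


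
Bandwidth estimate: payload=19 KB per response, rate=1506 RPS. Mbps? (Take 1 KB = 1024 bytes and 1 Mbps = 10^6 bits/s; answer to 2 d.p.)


Formula: Mbps = payload_bytes * RPS * 8 / 1e6
Payload per request = 19 KB = 19 * 1024 = 19456 bytes
Total bytes/sec = 19456 * 1506 = 29300736
Total bits/sec = 29300736 * 8 = 234405888
Mbps = 234405888 / 1e6 = 234.41

234.41 Mbps


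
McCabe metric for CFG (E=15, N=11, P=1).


Formula: V(G) = E - N + 2P
V(G) = 15 - 11 + 2*1
V(G) = 4 + 2
V(G) = 6

6


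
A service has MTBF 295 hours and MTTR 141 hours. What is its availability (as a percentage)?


Availability = MTBF / (MTBF + MTTR)
Availability = 295 / (295 + 141)
Availability = 295 / 436
Availability = 67.6606%

67.6606%


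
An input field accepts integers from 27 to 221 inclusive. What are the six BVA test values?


Range: [27, 221]
Boundaries: just below min, min, min+1, max-1, max, just above max
Values: [26, 27, 28, 220, 221, 222]

[26, 27, 28, 220, 221, 222]


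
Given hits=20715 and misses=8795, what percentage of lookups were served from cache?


Formula: hit rate = hits / (hits + misses) * 100
hit rate = 20715 / (20715 + 8795) * 100
hit rate = 20715 / 29510 * 100
hit rate = 70.2%

70.2%


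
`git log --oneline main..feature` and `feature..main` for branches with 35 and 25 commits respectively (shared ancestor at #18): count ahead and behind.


Common ancestor: commit #18
feature commits after divergence: 35 - 18 = 17
main commits after divergence: 25 - 18 = 7
feature is 17 commits ahead of main
main is 7 commits ahead of feature

feature ahead: 17, main ahead: 7


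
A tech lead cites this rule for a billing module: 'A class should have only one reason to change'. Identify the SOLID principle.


This describes the Single Responsibility Principle (SRP)

Single Responsibility Principle (SRP)


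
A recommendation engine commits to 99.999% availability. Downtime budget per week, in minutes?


Formula: allowed downtime = period * (100 - SLA) / 100
Period (week) = 10080 minutes
Unavailability fraction = (100 - 99.999) / 100
Allowed downtime = 10080 * (100 - 99.999) / 100
Allowed downtime = 0.1008 minutes

0.1008 minutes


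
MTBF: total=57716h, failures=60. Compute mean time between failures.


Formula: MTBF = Total operating time / Number of failures
MTBF = 57716 / 60
MTBF = 961.93 hours

961.93 hours


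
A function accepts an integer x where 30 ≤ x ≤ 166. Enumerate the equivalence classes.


Valid range: [30, 166]
Class 1: x < 30 — invalid
Class 2: 30 ≤ x ≤ 166 — valid
Class 3: x > 166 — invalid
Total equivalence classes: 3

3 equivalence classes


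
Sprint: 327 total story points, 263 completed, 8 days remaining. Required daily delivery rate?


Formula: Required rate = Remaining points / Days left
Remaining = 327 - 263 = 64 points
Required rate = 64 / 8 = 8.0 points/day

8.0 points/day


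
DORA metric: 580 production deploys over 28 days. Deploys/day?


Formula: deployments per day = releases / days
= 580 / 28
= 20.714 deploys/day
(equivalently, 145.0 deploys/week)

20.714 deploys/day


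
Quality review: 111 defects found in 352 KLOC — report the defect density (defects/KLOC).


Defect density = defects / KLOC
Defect density = 111 / 352
Defect density = 0.315 defects/KLOC

0.315 defects/KLOC


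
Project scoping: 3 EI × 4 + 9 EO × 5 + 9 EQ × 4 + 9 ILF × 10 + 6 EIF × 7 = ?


UFP = EI*4 + EO*5 + EQ*4 + ILF*10 + EIF*7
UFP = 3*4 + 9*5 + 9*4 + 9*10 + 6*7
UFP = 12 + 45 + 36 + 90 + 42
UFP = 225

225


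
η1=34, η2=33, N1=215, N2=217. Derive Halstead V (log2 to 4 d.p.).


Formula: V = N * log2(η), where N = N1 + N2 and η = η1 + η2
η = 34 + 33 = 67
N = 215 + 217 = 432
log2(67) ≈ 6.0661
V = 432 * 6.0661 = 2620.56

2620.56


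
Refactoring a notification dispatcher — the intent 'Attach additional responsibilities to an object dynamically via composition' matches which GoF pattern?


This matches the Decorator pattern

Decorator


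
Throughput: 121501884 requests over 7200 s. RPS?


Formula: throughput = requests / seconds
throughput = 121501884 / 7200
throughput = 16875.26 requests/second

16875.26 requests/second


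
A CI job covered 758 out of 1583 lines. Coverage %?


Coverage = covered / total * 100
Coverage = 758 / 1583 * 100
Coverage = 47.88%

47.88%


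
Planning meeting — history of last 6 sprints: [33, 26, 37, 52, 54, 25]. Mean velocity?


Formula: Avg velocity = Total points / Number of sprints
Points: [33, 26, 37, 52, 54, 25]
Sum = 33 + 26 + 37 + 52 + 54 + 25 = 227
Avg velocity = 227 / 6 = 37.83 points/sprint

37.83 points/sprint


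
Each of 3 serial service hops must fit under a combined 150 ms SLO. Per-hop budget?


Formula: per_stage = total_budget / stages
per_stage = 150 / 3
per_stage = 50.0 ms

50.0 ms


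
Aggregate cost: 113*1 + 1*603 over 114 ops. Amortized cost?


Formula: Amortized cost = Total cost / Operations
Total cost = (113 * 1) + (1 * 603)
Total cost = 113 + 603 = 716
Amortized = 716 / 114 = 6.2807

6.2807


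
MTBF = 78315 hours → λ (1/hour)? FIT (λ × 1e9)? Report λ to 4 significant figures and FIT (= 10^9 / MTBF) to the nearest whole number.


Formula: λ = 1 / MTBF; FIT = λ × 1e9 = 1e9 / MTBF
λ = 1 / 78315 ≈ 1.277e-05 failures/hour
FIT = 1e9 / 78315 ≈ 12769 failures per 1e9 hours (nearest whole number)

λ = 1.277e-05 /h, FIT = 12769


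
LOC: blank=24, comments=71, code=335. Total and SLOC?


Total LOC = blank + comment + code
Total LOC = 24 + 71 + 335 = 430
SLOC (source only) = code = 335

Total LOC: 430, SLOC: 335


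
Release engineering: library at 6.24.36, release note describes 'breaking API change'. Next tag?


Current: 6.24.36
Change category: 'breaking API change' → major bump
SemVer rule: major bump → increment MAJOR, reset MINOR and PATCH to 0
New: 7.0.0

7.0.0


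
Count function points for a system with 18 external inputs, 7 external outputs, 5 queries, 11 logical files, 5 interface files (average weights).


UFP = EI*4 + EO*5 + EQ*4 + ILF*10 + EIF*7
UFP = 18*4 + 7*5 + 5*4 + 11*10 + 5*7
UFP = 72 + 35 + 20 + 110 + 35
UFP = 272

272


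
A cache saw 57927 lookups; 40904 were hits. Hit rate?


Formula: hit rate = hits / (hits + misses) * 100
hit rate = 40904 / (40904 + 17023) * 100
hit rate = 40904 / 57927 * 100
hit rate = 70.61%

70.61%


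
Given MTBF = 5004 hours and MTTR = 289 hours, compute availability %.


Availability = MTBF / (MTBF + MTTR)
Availability = 5004 / (5004 + 289)
Availability = 5004 / 5293
Availability = 94.54%

94.54%


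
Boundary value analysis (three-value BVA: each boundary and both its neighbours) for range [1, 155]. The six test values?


Range: [1, 155]
Boundaries: just below min, min, min+1, max-1, max, just above max
Values: [0, 1, 2, 154, 155, 156]

[0, 1, 2, 154, 155, 156]


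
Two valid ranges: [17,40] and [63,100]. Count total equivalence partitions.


Valid ranges: [17,40] and [63,100]
Class 1: x < 17 — invalid
Class 2: 17 ≤ x ≤ 40 — valid
Class 3: 40 < x < 63 — invalid (gap between ranges)
Class 4: 63 ≤ x ≤ 100 — valid
Class 5: x > 100 — invalid
Total equivalence classes: 5

5 equivalence classes


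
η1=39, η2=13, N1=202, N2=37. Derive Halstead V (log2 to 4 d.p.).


Formula: V = N * log2(η), where N = N1 + N2 and η = η1 + η2
η = 39 + 13 = 52
N = 202 + 37 = 239
log2(52) ≈ 5.7004
V = 239 * 5.7004 = 1362.40

1362.40


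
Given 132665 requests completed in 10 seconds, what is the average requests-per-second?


Formula: throughput = requests / seconds
throughput = 132665 / 10
throughput = 13266.5 requests/second

13266.5 requests/second


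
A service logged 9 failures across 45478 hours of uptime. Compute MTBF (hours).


Formula: MTBF = Total operating time / Number of failures
MTBF = 45478 / 9
MTBF = 5053.11 hours

5053.11 hours


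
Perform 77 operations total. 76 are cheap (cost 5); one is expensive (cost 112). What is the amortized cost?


Formula: Amortized cost = Total cost / Operations
Total cost = (76 * 5) + (1 * 112)
Total cost = 380 + 112 = 492
Amortized = 492 / 77 = 6.3896

6.3896


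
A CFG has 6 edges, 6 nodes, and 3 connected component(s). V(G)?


Formula: V(G) = E - N + 2P
V(G) = 6 - 6 + 2*3
V(G) = 0 + 6
V(G) = 6

6


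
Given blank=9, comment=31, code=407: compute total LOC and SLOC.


Total LOC = blank + comment + code
Total LOC = 9 + 31 + 407 = 447
SLOC (source only) = code = 407

Total LOC: 447, SLOC: 407


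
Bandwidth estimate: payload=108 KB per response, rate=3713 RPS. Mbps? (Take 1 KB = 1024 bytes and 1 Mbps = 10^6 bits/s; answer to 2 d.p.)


Formula: Mbps = payload_bytes * RPS * 8 / 1e6
Payload per request = 108 KB = 108 * 1024 = 110592 bytes
Total bytes/sec = 110592 * 3713 = 410628096
Total bits/sec = 410628096 * 8 = 3285024768
Mbps = 3285024768 / 1e6 = 3285.02

3285.02 Mbps


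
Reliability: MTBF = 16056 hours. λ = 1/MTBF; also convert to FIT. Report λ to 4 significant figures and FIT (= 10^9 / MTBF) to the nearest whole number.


Formula: λ = 1 / MTBF; FIT = λ × 1e9 = 1e9 / MTBF
λ = 1 / 16056 ≈ 6.228e-05 failures/hour
FIT = 1e9 / 16056 ≈ 62282 failures per 1e9 hours (nearest whole number)

λ = 6.228e-05 /h, FIT = 62282


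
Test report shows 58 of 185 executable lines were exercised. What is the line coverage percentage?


Coverage = covered / total * 100
Coverage = 58 / 185 * 100
Coverage = 31.35%

31.35%


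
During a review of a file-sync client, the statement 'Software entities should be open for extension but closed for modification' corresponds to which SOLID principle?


This describes the Open/Closed Principle (OCP)

Open/Closed Principle (OCP)


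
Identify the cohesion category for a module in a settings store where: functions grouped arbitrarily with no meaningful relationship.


Reasoning: Worst: random grouping
Type: Coincidental cohesion

Coincidental cohesion


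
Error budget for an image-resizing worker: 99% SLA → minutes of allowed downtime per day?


Formula: allowed downtime = period * (100 - SLA) / 100
Period (day) = 1440 minutes
Unavailability fraction = (100 - 99.0) / 100
Allowed downtime = 1440 * (100 - 99.0) / 100
Allowed downtime = 14.4 minutes

14.4 minutes


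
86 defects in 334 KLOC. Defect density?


Defect density = defects / KLOC
Defect density = 86 / 334
Defect density = 0.257 defects/KLOC

0.257 defects/KLOC


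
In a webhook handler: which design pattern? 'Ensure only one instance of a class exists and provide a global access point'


This matches the Singleton pattern

Singleton


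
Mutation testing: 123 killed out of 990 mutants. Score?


Mutation score = killed / total * 100
Mutation score = 123 / 990 * 100
Mutation score = 12.42%

12.42%


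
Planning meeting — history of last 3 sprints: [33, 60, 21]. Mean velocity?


Formula: Avg velocity = Total points / Number of sprints
Points: [33, 60, 21]
Sum = 33 + 60 + 21 = 114
Avg velocity = 114 / 3 = 38.0 points/sprint

38.0 points/sprint


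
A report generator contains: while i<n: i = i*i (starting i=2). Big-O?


Reasoning: squaring drives double-exponential growth; iterations ~ log log n
Complexity: O(log log n)

O(log log n)


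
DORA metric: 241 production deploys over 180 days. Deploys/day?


Formula: deployments per day = releases / days
= 241 / 180
= 1.339 deploys/day
(equivalently, 9.37 deploys/week)

1.339 deploys/day


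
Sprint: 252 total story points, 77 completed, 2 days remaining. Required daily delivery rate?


Formula: Required rate = Remaining points / Days left
Remaining = 252 - 77 = 175 points
Required rate = 175 / 2 = 87.5 points/day

87.5 points/day


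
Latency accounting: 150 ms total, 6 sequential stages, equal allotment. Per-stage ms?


Formula: per_stage = total_budget / stages
per_stage = 150 / 6
per_stage = 25.0 ms

25.0 ms


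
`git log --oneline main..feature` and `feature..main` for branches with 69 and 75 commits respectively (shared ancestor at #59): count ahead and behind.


Common ancestor: commit #59
feature commits after divergence: 69 - 59 = 10
main commits after divergence: 75 - 59 = 16
feature is 10 commits ahead of main
main is 16 commits ahead of feature

feature ahead: 10, main ahead: 16


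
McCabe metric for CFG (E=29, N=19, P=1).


Formula: V(G) = E - N + 2P
V(G) = 29 - 19 + 2*1
V(G) = 10 + 2
V(G) = 12

12


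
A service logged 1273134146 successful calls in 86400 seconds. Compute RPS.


Formula: throughput = requests / seconds
throughput = 1273134146 / 86400
throughput = 14735.35 requests/second

14735.35 requests/second


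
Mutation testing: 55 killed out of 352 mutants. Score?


Mutation score = killed / total * 100
Mutation score = 55 / 352 * 100
Mutation score = 15.63%

15.63%


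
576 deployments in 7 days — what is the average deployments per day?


Formula: deployments per day = releases / days
= 576 / 7
= 82.286 deploys/day
(equivalently, 576.0 deploys/week)

82.286 deploys/day


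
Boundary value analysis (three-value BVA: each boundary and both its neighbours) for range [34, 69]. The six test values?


Range: [34, 69]
Boundaries: just below min, min, min+1, max-1, max, just above max
Values: [33, 34, 35, 68, 69, 70]

[33, 34, 35, 68, 69, 70]


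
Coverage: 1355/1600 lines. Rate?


Coverage = covered / total * 100
Coverage = 1355 / 1600 * 100
Coverage = 84.69%

84.69%


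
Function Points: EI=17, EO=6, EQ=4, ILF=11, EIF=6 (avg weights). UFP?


UFP = EI*4 + EO*5 + EQ*4 + ILF*10 + EIF*7
UFP = 17*4 + 6*5 + 4*4 + 11*10 + 6*7
UFP = 68 + 30 + 16 + 110 + 42
UFP = 266

266


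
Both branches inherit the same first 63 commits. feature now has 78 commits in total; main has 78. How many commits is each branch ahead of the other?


Common ancestor: commit #63
feature commits after divergence: 78 - 63 = 15
main commits after divergence: 78 - 63 = 15
feature is 15 commits ahead of main
main is 15 commits ahead of feature

feature ahead: 15, main ahead: 15


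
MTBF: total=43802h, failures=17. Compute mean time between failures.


Formula: MTBF = Total operating time / Number of failures
MTBF = 43802 / 17
MTBF = 2576.59 hours

2576.59 hours


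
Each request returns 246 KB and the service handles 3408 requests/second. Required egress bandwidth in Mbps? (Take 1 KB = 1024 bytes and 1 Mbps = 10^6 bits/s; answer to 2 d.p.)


Formula: Mbps = payload_bytes * RPS * 8 / 1e6
Payload per request = 246 KB = 246 * 1024 = 251904 bytes
Total bytes/sec = 251904 * 3408 = 858488832
Total bits/sec = 858488832 * 8 = 6867910656
Mbps = 6867910656 / 1e6 = 6867.91

6867.91 Mbps


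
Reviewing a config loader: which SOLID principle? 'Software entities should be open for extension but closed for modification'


This describes the Open/Closed Principle (OCP)

Open/Closed Principle (OCP)


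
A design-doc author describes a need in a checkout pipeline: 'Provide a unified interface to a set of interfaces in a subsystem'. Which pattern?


This matches the Facade pattern

Facade


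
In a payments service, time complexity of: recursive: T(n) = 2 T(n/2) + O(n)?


Reasoning: master theorem case 2 (merge-sort recurrence)
Complexity: O(n log n)

O(n log n)


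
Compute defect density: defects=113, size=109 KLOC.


Defect density = defects / KLOC
Defect density = 113 / 109
Defect density = 1.037 defects/KLOC

1.037 defects/KLOC


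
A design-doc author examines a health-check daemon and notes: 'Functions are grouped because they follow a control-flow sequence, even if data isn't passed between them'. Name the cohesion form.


Reasoning: Grouped by order of execution within a routine, not by data flow
Type: Procedural cohesion

Procedural cohesion


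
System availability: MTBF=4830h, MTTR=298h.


Availability = MTBF / (MTBF + MTTR)
Availability = 4830 / (4830 + 298)
Availability = 4830 / 5128
Availability = 94.1888%

94.1888%


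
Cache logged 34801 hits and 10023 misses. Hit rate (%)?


Formula: hit rate = hits / (hits + misses) * 100
hit rate = 34801 / (34801 + 10023) * 100
hit rate = 34801 / 44824 * 100
hit rate = 77.64%

77.64%


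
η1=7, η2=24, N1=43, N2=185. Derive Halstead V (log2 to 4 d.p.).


Formula: V = N * log2(η), where N = N1 + N2 and η = η1 + η2
η = 7 + 24 = 31
N = 43 + 185 = 228
log2(31) ≈ 4.9542
V = 228 * 4.9542 = 1129.56

1129.56


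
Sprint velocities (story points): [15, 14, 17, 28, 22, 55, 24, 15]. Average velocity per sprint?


Formula: Avg velocity = Total points / Number of sprints
Points: [15, 14, 17, 28, 22, 55, 24, 15]
Sum = 15 + 14 + 17 + 28 + 22 + 55 + 24 + 15 = 190
Avg velocity = 190 / 8 = 23.75 points/sprint

23.75 points/sprint


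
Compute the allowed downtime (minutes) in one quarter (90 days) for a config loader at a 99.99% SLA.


Formula: allowed downtime = period * (100 - SLA) / 100
Period (quarter (90 days)) = 129600 minutes
Unavailability fraction = (100 - 99.99) / 100
Allowed downtime = 129600 * (100 - 99.99) / 100
Allowed downtime = 12.96 minutes

12.96 minutes


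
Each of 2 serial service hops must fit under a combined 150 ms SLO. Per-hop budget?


Formula: per_stage = total_budget / stages
per_stage = 150 / 2
per_stage = 75.0 ms

75.0 ms


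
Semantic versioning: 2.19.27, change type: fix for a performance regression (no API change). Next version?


Current: 2.19.27
Change category: 'fix for a performance regression (no API change)' → patch bump
SemVer rule: patch bump → increment PATCH (MAJOR and MINOR unchanged)
New: 2.19.28

2.19.28


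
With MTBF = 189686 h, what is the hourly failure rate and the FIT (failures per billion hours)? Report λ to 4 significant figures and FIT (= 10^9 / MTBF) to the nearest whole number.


Formula: λ = 1 / MTBF; FIT = λ × 1e9 = 1e9 / MTBF
λ = 1 / 189686 ≈ 5.272e-06 failures/hour
FIT = 1e9 / 189686 ≈ 5272 failures per 1e9 hours (nearest whole number)

λ = 5.272e-06 /h, FIT = 5272


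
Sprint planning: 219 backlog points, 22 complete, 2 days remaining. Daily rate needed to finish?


Formula: Required rate = Remaining points / Days left
Remaining = 219 - 22 = 197 points
Required rate = 197 / 2 = 98.5 points/day

98.5 points/day


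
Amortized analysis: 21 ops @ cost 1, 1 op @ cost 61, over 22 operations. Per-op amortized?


Formula: Amortized cost = Total cost / Operations
Total cost = (21 * 1) + (1 * 61)
Total cost = 21 + 61 = 82
Amortized = 82 / 22 = 3.7273

3.7273


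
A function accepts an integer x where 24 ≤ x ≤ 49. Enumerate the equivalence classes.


Valid range: [24, 49]
Class 1: x < 24 — invalid
Class 2: 24 ≤ x ≤ 49 — valid
Class 3: x > 49 — invalid
Total equivalence classes: 3

3 equivalence classes


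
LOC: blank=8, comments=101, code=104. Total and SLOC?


Total LOC = blank + comment + code
Total LOC = 8 + 101 + 104 = 213
SLOC (source only) = code = 104

Total LOC: 213, SLOC: 104


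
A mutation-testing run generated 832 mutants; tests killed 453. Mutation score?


Mutation score = killed / total * 100
Mutation score = 453 / 832 * 100
Mutation score = 54.45%

54.45%


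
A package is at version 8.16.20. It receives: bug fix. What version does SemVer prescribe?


Current: 8.16.20
Change category: 'bug fix' → patch bump
SemVer rule: patch bump → increment PATCH (MAJOR and MINOR unchanged)
New: 8.16.21

8.16.21
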